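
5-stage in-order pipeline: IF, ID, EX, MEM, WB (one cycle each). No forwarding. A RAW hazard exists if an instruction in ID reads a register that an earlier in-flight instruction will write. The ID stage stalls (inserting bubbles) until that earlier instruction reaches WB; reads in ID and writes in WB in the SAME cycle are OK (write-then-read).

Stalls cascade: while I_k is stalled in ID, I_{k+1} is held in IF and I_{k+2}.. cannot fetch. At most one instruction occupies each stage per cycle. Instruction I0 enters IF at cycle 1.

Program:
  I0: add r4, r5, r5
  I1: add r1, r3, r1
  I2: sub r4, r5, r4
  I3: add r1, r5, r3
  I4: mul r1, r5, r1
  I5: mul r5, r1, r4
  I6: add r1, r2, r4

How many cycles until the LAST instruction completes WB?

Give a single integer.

I0 add r4 <- r5,r5: IF@1 ID@2 stall=0 (-) EX@3 MEM@4 WB@5
I1 add r1 <- r3,r1: IF@2 ID@3 stall=0 (-) EX@4 MEM@5 WB@6
I2 sub r4 <- r5,r4: IF@3 ID@4 stall=1 (RAW on I0.r4 (WB@5)) EX@6 MEM@7 WB@8
I3 add r1 <- r5,r3: IF@4 ID@6 stall=0 (-) EX@7 MEM@8 WB@9
I4 mul r1 <- r5,r1: IF@6 ID@7 stall=2 (RAW on I3.r1 (WB@9)) EX@10 MEM@11 WB@12
I5 mul r5 <- r1,r4: IF@7 ID@10 stall=2 (RAW on I4.r1 (WB@12)) EX@13 MEM@14 WB@15
I6 add r1 <- r2,r4: IF@10 ID@13 stall=0 (-) EX@14 MEM@15 WB@16

Answer: 16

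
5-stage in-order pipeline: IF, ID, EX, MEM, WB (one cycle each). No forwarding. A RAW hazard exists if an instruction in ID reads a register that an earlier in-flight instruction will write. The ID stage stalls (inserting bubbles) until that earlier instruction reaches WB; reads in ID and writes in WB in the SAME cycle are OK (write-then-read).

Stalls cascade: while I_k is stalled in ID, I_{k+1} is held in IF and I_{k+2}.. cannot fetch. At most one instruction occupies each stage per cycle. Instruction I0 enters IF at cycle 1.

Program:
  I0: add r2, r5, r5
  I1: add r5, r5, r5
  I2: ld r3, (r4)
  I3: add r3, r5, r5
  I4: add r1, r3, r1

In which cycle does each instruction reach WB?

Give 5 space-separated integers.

I0 add r2 <- r5,r5: IF@1 ID@2 stall=0 (-) EX@3 MEM@4 WB@5
I1 add r5 <- r5,r5: IF@2 ID@3 stall=0 (-) EX@4 MEM@5 WB@6
I2 ld r3 <- r4: IF@3 ID@4 stall=0 (-) EX@5 MEM@6 WB@7
I3 add r3 <- r5,r5: IF@4 ID@5 stall=1 (RAW on I1.r5 (WB@6)) EX@7 MEM@8 WB@9
I4 add r1 <- r3,r1: IF@5 ID@7 stall=2 (RAW on I3.r3 (WB@9)) EX@10 MEM@11 WB@12

Answer: 5 6 7 9 12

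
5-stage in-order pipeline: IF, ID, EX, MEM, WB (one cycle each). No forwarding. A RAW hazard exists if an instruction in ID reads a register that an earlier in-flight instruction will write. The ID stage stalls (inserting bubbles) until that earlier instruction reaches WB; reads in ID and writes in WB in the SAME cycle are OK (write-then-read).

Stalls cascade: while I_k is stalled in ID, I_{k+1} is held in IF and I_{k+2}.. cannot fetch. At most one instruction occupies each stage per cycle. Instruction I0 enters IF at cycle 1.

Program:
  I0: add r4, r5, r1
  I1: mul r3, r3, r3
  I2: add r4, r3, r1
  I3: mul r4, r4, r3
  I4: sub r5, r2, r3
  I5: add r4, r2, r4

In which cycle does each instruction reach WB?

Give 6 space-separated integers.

I0 add r4 <- r5,r1: IF@1 ID@2 stall=0 (-) EX@3 MEM@4 WB@5
I1 mul r3 <- r3,r3: IF@2 ID@3 stall=0 (-) EX@4 MEM@5 WB@6
I2 add r4 <- r3,r1: IF@3 ID@4 stall=2 (RAW on I1.r3 (WB@6)) EX@7 MEM@8 WB@9
I3 mul r4 <- r4,r3: IF@4 ID@7 stall=2 (RAW on I2.r4 (WB@9)) EX@10 MEM@11 WB@12
I4 sub r5 <- r2,r3: IF@7 ID@10 stall=0 (-) EX@11 MEM@12 WB@13
I5 add r4 <- r2,r4: IF@10 ID@11 stall=1 (RAW on I3.r4 (WB@12)) EX@13 MEM@14 WB@15

Answer: 5 6 9 12 13 15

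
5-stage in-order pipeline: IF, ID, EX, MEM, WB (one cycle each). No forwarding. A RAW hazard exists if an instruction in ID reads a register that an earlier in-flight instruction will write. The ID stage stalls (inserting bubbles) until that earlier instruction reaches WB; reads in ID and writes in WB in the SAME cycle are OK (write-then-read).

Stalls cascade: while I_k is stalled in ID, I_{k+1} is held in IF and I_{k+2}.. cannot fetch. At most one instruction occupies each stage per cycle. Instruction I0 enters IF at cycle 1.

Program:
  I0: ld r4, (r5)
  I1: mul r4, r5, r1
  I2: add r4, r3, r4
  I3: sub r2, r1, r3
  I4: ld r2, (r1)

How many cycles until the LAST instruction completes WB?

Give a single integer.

Answer: 11

Derivation:
I0 ld r4 <- r5: IF@1 ID@2 stall=0 (-) EX@3 MEM@4 WB@5
I1 mul r4 <- r5,r1: IF@2 ID@3 stall=0 (-) EX@4 MEM@5 WB@6
I2 add r4 <- r3,r4: IF@3 ID@4 stall=2 (RAW on I1.r4 (WB@6)) EX@7 MEM@8 WB@9
I3 sub r2 <- r1,r3: IF@4 ID@7 stall=0 (-) EX@8 MEM@9 WB@10
I4 ld r2 <- r1: IF@7 ID@8 stall=0 (-) EX@9 MEM@10 WB@11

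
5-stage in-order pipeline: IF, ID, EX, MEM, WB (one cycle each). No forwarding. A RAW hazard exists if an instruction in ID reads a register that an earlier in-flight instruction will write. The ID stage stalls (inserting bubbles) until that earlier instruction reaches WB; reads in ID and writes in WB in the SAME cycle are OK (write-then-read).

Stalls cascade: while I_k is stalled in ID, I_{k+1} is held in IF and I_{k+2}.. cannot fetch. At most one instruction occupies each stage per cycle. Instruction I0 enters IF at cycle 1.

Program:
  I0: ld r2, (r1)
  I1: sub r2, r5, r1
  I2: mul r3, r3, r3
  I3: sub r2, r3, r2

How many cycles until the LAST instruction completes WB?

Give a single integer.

Answer: 10

Derivation:
I0 ld r2 <- r1: IF@1 ID@2 stall=0 (-) EX@3 MEM@4 WB@5
I1 sub r2 <- r5,r1: IF@2 ID@3 stall=0 (-) EX@4 MEM@5 WB@6
I2 mul r3 <- r3,r3: IF@3 ID@4 stall=0 (-) EX@5 MEM@6 WB@7
I3 sub r2 <- r3,r2: IF@4 ID@5 stall=2 (RAW on I2.r3 (WB@7)) EX@8 MEM@9 WB@10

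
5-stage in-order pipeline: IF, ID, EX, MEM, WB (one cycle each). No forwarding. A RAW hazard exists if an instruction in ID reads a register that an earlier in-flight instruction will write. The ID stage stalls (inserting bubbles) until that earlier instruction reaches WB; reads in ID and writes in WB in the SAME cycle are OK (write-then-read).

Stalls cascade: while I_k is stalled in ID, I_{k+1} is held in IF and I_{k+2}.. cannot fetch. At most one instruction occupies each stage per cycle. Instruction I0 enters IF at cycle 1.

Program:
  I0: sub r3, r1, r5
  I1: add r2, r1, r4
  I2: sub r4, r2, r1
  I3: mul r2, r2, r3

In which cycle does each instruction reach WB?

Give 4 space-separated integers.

Answer: 5 6 9 10

Derivation:
I0 sub r3 <- r1,r5: IF@1 ID@2 stall=0 (-) EX@3 MEM@4 WB@5
I1 add r2 <- r1,r4: IF@2 ID@3 stall=0 (-) EX@4 MEM@5 WB@6
I2 sub r4 <- r2,r1: IF@3 ID@4 stall=2 (RAW on I1.r2 (WB@6)) EX@7 MEM@8 WB@9
I3 mul r2 <- r2,r3: IF@4 ID@7 stall=0 (-) EX@8 MEM@9 WB@10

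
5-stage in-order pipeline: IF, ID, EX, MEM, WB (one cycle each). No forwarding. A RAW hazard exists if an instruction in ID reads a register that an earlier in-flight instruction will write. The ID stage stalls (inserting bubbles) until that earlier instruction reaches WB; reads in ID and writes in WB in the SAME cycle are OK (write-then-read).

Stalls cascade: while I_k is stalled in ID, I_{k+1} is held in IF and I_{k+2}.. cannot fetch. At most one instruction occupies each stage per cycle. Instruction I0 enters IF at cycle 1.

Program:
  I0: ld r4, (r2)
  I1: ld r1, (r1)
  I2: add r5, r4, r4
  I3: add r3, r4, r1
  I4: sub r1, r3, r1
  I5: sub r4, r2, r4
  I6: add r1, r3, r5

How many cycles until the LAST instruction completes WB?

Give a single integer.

I0 ld r4 <- r2: IF@1 ID@2 stall=0 (-) EX@3 MEM@4 WB@5
I1 ld r1 <- r1: IF@2 ID@3 stall=0 (-) EX@4 MEM@5 WB@6
I2 add r5 <- r4,r4: IF@3 ID@4 stall=1 (RAW on I0.r4 (WB@5)) EX@6 MEM@7 WB@8
I3 add r3 <- r4,r1: IF@4 ID@6 stall=0 (-) EX@7 MEM@8 WB@9
I4 sub r1 <- r3,r1: IF@6 ID@7 stall=2 (RAW on I3.r3 (WB@9)) EX@10 MEM@11 WB@12
I5 sub r4 <- r2,r4: IF@7 ID@10 stall=0 (-) EX@11 MEM@12 WB@13
I6 add r1 <- r3,r5: IF@10 ID@11 stall=0 (-) EX@12 MEM@13 WB@14

Answer: 14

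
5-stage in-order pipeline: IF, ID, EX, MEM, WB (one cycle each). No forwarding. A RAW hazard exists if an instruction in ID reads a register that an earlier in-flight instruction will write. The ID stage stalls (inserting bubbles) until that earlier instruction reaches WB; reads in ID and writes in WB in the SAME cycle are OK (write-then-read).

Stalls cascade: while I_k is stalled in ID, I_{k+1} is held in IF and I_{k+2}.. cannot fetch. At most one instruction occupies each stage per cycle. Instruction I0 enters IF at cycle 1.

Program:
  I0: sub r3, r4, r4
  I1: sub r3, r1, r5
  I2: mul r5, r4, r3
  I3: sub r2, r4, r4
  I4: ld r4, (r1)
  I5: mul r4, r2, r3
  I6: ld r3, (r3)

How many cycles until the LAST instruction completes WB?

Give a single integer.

I0 sub r3 <- r4,r4: IF@1 ID@2 stall=0 (-) EX@3 MEM@4 WB@5
I1 sub r3 <- r1,r5: IF@2 ID@3 stall=0 (-) EX@4 MEM@5 WB@6
I2 mul r5 <- r4,r3: IF@3 ID@4 stall=2 (RAW on I1.r3 (WB@6)) EX@7 MEM@8 WB@9
I3 sub r2 <- r4,r4: IF@4 ID@7 stall=0 (-) EX@8 MEM@9 WB@10
I4 ld r4 <- r1: IF@7 ID@8 stall=0 (-) EX@9 MEM@10 WB@11
I5 mul r4 <- r2,r3: IF@8 ID@9 stall=1 (RAW on I3.r2 (WB@10)) EX@11 MEM@12 WB@13
I6 ld r3 <- r3: IF@9 ID@11 stall=0 (-) EX@12 MEM@13 WB@14

Answer: 14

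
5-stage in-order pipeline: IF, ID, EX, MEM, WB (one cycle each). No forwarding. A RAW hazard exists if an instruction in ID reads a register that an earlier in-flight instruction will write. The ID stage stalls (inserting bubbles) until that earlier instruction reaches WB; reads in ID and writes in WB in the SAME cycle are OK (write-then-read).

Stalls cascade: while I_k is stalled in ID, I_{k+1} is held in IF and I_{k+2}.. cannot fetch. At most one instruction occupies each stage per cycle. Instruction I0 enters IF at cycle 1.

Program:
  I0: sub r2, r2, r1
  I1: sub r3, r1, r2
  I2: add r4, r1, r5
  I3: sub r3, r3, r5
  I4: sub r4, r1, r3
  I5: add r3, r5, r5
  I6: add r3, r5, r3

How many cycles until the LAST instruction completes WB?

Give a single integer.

I0 sub r2 <- r2,r1: IF@1 ID@2 stall=0 (-) EX@3 MEM@4 WB@5
I1 sub r3 <- r1,r2: IF@2 ID@3 stall=2 (RAW on I0.r2 (WB@5)) EX@6 MEM@7 WB@8
I2 add r4 <- r1,r5: IF@3 ID@6 stall=0 (-) EX@7 MEM@8 WB@9
I3 sub r3 <- r3,r5: IF@6 ID@7 stall=1 (RAW on I1.r3 (WB@8)) EX@9 MEM@10 WB@11
I4 sub r4 <- r1,r3: IF@7 ID@9 stall=2 (RAW on I3.r3 (WB@11)) EX@12 MEM@13 WB@14
I5 add r3 <- r5,r5: IF@9 ID@12 stall=0 (-) EX@13 MEM@14 WB@15
I6 add r3 <- r5,r3: IF@12 ID@13 stall=2 (RAW on I5.r3 (WB@15)) EX@16 MEM@17 WB@18

Answer: 18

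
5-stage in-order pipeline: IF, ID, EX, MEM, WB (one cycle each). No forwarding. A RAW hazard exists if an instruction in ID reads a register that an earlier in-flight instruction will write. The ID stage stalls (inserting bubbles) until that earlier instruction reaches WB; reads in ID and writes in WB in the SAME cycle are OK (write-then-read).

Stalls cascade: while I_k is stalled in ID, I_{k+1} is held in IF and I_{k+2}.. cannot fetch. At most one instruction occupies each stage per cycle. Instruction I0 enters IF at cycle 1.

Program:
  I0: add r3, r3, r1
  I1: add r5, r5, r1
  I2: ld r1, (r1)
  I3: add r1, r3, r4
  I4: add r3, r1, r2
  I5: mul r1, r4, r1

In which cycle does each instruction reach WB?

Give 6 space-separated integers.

Answer: 5 6 7 8 11 12

Derivation:
I0 add r3 <- r3,r1: IF@1 ID@2 stall=0 (-) EX@3 MEM@4 WB@5
I1 add r5 <- r5,r1: IF@2 ID@3 stall=0 (-) EX@4 MEM@5 WB@6
I2 ld r1 <- r1: IF@3 ID@4 stall=0 (-) EX@5 MEM@6 WB@7
I3 add r1 <- r3,r4: IF@4 ID@5 stall=0 (-) EX@6 MEM@7 WB@8
I4 add r3 <- r1,r2: IF@5 ID@6 stall=2 (RAW on I3.r1 (WB@8)) EX@9 MEM@10 WB@11
I5 mul r1 <- r4,r1: IF@6 ID@9 stall=0 (-) EX@10 MEM@11 WB@12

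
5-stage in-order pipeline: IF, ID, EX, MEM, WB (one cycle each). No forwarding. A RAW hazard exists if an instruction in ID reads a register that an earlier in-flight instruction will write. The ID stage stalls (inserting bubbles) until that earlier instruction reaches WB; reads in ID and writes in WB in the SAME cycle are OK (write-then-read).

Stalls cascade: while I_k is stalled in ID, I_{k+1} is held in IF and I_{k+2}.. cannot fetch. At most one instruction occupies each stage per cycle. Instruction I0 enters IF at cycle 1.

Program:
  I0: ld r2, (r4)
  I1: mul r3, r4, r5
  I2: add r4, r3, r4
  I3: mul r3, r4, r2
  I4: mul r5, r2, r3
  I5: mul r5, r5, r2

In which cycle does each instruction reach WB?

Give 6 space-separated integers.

Answer: 5 6 9 12 15 18

Derivation:
I0 ld r2 <- r4: IF@1 ID@2 stall=0 (-) EX@3 MEM@4 WB@5
I1 mul r3 <- r4,r5: IF@2 ID@3 stall=0 (-) EX@4 MEM@5 WB@6
I2 add r4 <- r3,r4: IF@3 ID@4 stall=2 (RAW on I1.r3 (WB@6)) EX@7 MEM@8 WB@9
I3 mul r3 <- r4,r2: IF@4 ID@7 stall=2 (RAW on I2.r4 (WB@9)) EX@10 MEM@11 WB@12
I4 mul r5 <- r2,r3: IF@7 ID@10 stall=2 (RAW on I3.r3 (WB@12)) EX@13 MEM@14 WB@15
I5 mul r5 <- r5,r2: IF@10 ID@13 stall=2 (RAW on I4.r5 (WB@15)) EX@16 MEM@17 WB@18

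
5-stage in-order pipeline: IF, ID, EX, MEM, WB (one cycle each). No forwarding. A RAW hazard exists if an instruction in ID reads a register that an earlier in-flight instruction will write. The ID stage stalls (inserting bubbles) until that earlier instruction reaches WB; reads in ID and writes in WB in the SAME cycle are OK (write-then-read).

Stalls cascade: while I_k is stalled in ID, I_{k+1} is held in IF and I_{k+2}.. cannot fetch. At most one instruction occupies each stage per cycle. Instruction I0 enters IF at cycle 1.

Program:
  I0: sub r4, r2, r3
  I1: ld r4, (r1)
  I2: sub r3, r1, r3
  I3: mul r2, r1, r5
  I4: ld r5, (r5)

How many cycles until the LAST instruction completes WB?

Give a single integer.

Answer: 9

Derivation:
I0 sub r4 <- r2,r3: IF@1 ID@2 stall=0 (-) EX@3 MEM@4 WB@5
I1 ld r4 <- r1: IF@2 ID@3 stall=0 (-) EX@4 MEM@5 WB@6
I2 sub r3 <- r1,r3: IF@3 ID@4 stall=0 (-) EX@5 MEM@6 WB@7
I3 mul r2 <- r1,r5: IF@4 ID@5 stall=0 (-) EX@6 MEM@7 WB@8
I4 ld r5 <- r5: IF@5 ID@6 stall=0 (-) EX@7 MEM@8 WB@9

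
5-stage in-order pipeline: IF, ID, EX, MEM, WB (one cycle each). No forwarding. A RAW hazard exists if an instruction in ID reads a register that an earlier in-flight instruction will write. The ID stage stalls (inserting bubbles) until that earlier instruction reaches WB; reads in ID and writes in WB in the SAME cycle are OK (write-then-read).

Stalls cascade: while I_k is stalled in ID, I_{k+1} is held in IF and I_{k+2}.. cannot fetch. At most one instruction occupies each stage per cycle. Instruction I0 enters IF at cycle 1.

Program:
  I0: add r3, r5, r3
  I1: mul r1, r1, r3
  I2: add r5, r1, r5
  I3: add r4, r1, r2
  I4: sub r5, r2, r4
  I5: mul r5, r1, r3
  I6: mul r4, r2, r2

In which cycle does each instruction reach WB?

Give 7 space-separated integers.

I0 add r3 <- r5,r3: IF@1 ID@2 stall=0 (-) EX@3 MEM@4 WB@5
I1 mul r1 <- r1,r3: IF@2 ID@3 stall=2 (RAW on I0.r3 (WB@5)) EX@6 MEM@7 WB@8
I2 add r5 <- r1,r5: IF@3 ID@6 stall=2 (RAW on I1.r1 (WB@8)) EX@9 MEM@10 WB@11
I3 add r4 <- r1,r2: IF@6 ID@9 stall=0 (-) EX@10 MEM@11 WB@12
I4 sub r5 <- r2,r4: IF@9 ID@10 stall=2 (RAW on I3.r4 (WB@12)) EX@13 MEM@14 WB@15
I5 mul r5 <- r1,r3: IF@10 ID@13 stall=0 (-) EX@14 MEM@15 WB@16
I6 mul r4 <- r2,r2: IF@13 ID@14 stall=0 (-) EX@15 MEM@16 WB@17

Answer: 5 8 11 12 15 16 17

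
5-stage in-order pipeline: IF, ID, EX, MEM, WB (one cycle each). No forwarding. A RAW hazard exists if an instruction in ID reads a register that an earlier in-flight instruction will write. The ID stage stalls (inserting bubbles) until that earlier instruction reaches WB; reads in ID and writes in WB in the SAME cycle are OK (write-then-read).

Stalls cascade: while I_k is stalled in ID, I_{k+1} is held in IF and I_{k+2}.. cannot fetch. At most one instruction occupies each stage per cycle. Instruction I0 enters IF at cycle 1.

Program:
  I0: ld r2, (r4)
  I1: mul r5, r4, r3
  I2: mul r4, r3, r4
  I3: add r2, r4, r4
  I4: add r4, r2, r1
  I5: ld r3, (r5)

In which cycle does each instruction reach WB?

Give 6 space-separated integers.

Answer: 5 6 7 10 13 14

Derivation:
I0 ld r2 <- r4: IF@1 ID@2 stall=0 (-) EX@3 MEM@4 WB@5
I1 mul r5 <- r4,r3: IF@2 ID@3 stall=0 (-) EX@4 MEM@5 WB@6
I2 mul r4 <- r3,r4: IF@3 ID@4 stall=0 (-) EX@5 MEM@6 WB@7
I3 add r2 <- r4,r4: IF@4 ID@5 stall=2 (RAW on I2.r4 (WB@7)) EX@8 MEM@9 WB@10
I4 add r4 <- r2,r1: IF@5 ID@8 stall=2 (RAW on I3.r2 (WB@10)) EX@11 MEM@12 WB@13
I5 ld r3 <- r5: IF@8 ID@11 stall=0 (-) EX@12 MEM@13 WB@14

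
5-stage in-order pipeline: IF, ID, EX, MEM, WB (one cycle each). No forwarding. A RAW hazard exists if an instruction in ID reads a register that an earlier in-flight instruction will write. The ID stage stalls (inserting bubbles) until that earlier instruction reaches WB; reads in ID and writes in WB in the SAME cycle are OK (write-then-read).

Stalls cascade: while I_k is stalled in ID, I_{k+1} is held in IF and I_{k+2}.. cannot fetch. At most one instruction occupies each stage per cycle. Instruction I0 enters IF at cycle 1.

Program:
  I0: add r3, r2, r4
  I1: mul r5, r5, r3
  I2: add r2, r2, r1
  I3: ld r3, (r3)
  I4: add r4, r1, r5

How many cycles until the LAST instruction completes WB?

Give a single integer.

I0 add r3 <- r2,r4: IF@1 ID@2 stall=0 (-) EX@3 MEM@4 WB@5
I1 mul r5 <- r5,r3: IF@2 ID@3 stall=2 (RAW on I0.r3 (WB@5)) EX@6 MEM@7 WB@8
I2 add r2 <- r2,r1: IF@3 ID@6 stall=0 (-) EX@7 MEM@8 WB@9
I3 ld r3 <- r3: IF@6 ID@7 stall=0 (-) EX@8 MEM@9 WB@10
I4 add r4 <- r1,r5: IF@7 ID@8 stall=0 (-) EX@9 MEM@10 WB@11

Answer: 11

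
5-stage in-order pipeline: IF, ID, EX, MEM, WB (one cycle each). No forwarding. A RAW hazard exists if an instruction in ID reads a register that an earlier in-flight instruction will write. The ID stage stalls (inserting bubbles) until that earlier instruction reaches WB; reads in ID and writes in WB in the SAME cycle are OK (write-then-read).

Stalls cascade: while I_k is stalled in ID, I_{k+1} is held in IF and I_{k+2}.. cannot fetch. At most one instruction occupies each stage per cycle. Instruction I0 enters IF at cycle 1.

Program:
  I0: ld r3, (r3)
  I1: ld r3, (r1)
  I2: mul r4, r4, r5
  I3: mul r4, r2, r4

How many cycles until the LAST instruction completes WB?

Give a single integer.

I0 ld r3 <- r3: IF@1 ID@2 stall=0 (-) EX@3 MEM@4 WB@5
I1 ld r3 <- r1: IF@2 ID@3 stall=0 (-) EX@4 MEM@5 WB@6
I2 mul r4 <- r4,r5: IF@3 ID@4 stall=0 (-) EX@5 MEM@6 WB@7
I3 mul r4 <- r2,r4: IF@4 ID@5 stall=2 (RAW on I2.r4 (WB@7)) EX@8 MEM@9 WB@10

Answer: 10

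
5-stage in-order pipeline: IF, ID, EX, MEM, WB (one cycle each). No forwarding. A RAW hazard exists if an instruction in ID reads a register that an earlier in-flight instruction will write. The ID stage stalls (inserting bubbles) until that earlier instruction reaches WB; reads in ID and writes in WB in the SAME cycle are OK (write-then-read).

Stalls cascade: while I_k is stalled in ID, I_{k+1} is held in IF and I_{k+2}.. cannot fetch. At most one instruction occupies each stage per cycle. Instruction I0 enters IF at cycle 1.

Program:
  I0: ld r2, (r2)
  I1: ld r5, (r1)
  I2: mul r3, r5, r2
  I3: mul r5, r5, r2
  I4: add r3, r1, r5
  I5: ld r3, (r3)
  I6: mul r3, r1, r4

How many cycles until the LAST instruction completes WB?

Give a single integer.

I0 ld r2 <- r2: IF@1 ID@2 stall=0 (-) EX@3 MEM@4 WB@5
I1 ld r5 <- r1: IF@2 ID@3 stall=0 (-) EX@4 MEM@5 WB@6
I2 mul r3 <- r5,r2: IF@3 ID@4 stall=2 (RAW on I1.r5 (WB@6)) EX@7 MEM@8 WB@9
I3 mul r5 <- r5,r2: IF@4 ID@7 stall=0 (-) EX@8 MEM@9 WB@10
I4 add r3 <- r1,r5: IF@7 ID@8 stall=2 (RAW on I3.r5 (WB@10)) EX@11 MEM@12 WB@13
I5 ld r3 <- r3: IF@8 ID@11 stall=2 (RAW on I4.r3 (WB@13)) EX@14 MEM@15 WB@16
I6 mul r3 <- r1,r4: IF@11 ID@14 stall=0 (-) EX@15 MEM@16 WB@17

Answer: 17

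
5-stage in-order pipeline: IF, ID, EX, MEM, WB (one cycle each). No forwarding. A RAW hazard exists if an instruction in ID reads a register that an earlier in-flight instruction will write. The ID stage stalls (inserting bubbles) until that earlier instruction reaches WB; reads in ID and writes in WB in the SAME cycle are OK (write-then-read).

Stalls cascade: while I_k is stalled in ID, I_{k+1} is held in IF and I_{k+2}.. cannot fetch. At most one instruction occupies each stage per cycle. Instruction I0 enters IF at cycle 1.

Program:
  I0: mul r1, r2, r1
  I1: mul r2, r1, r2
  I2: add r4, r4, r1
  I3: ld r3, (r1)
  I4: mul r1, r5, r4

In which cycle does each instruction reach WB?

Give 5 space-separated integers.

Answer: 5 8 9 10 12

Derivation:
I0 mul r1 <- r2,r1: IF@1 ID@2 stall=0 (-) EX@3 MEM@4 WB@5
I1 mul r2 <- r1,r2: IF@2 ID@3 stall=2 (RAW on I0.r1 (WB@5)) EX@6 MEM@7 WB@8
I2 add r4 <- r4,r1: IF@3 ID@6 stall=0 (-) EX@7 MEM@8 WB@9
I3 ld r3 <- r1: IF@6 ID@7 stall=0 (-) EX@8 MEM@9 WB@10
I4 mul r1 <- r5,r4: IF@7 ID@8 stall=1 (RAW on I2.r4 (WB@9)) EX@10 MEM@11 WB@12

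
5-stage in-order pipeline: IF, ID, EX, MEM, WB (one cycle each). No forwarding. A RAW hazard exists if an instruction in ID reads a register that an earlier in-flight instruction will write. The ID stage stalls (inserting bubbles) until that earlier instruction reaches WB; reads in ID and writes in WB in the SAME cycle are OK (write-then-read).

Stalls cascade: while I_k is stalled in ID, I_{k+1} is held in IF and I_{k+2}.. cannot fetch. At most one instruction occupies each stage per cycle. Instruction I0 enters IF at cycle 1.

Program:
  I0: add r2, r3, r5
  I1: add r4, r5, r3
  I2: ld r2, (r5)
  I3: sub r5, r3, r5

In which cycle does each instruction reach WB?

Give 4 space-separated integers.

Answer: 5 6 7 8

Derivation:
I0 add r2 <- r3,r5: IF@1 ID@2 stall=0 (-) EX@3 MEM@4 WB@5
I1 add r4 <- r5,r3: IF@2 ID@3 stall=0 (-) EX@4 MEM@5 WB@6
I2 ld r2 <- r5: IF@3 ID@4 stall=0 (-) EX@5 MEM@6 WB@7
I3 sub r5 <- r3,r5: IF@4 ID@5 stall=0 (-) EX@6 MEM@7 WB@8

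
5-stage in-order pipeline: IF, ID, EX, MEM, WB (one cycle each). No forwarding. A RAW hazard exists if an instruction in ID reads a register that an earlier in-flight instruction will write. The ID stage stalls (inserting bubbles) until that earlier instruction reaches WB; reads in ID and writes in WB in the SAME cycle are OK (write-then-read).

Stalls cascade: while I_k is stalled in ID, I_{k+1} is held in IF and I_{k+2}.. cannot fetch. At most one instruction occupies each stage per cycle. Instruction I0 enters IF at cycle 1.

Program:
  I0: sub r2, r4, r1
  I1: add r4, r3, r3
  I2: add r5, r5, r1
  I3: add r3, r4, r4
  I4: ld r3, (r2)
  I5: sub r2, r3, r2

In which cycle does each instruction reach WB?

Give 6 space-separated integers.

Answer: 5 6 7 9 10 13

Derivation:
I0 sub r2 <- r4,r1: IF@1 ID@2 stall=0 (-) EX@3 MEM@4 WB@5
I1 add r4 <- r3,r3: IF@2 ID@3 stall=0 (-) EX@4 MEM@5 WB@6
I2 add r5 <- r5,r1: IF@3 ID@4 stall=0 (-) EX@5 MEM@6 WB@7
I3 add r3 <- r4,r4: IF@4 ID@5 stall=1 (RAW on I1.r4 (WB@6)) EX@7 MEM@8 WB@9
I4 ld r3 <- r2: IF@5 ID@7 stall=0 (-) EX@8 MEM@9 WB@10
I5 sub r2 <- r3,r2: IF@7 ID@8 stall=2 (RAW on I4.r3 (WB@10)) EX@11 MEM@12 WB@13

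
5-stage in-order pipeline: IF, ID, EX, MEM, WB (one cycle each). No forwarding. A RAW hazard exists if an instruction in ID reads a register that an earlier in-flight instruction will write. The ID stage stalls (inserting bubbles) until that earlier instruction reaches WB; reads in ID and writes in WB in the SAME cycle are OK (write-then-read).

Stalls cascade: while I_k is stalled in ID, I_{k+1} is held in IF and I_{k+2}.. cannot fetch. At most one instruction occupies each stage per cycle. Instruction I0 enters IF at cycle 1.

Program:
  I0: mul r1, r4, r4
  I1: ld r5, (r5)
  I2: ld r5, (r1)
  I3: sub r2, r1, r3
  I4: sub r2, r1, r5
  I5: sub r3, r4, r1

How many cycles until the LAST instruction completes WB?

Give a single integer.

Answer: 12

Derivation:
I0 mul r1 <- r4,r4: IF@1 ID@2 stall=0 (-) EX@3 MEM@4 WB@5
I1 ld r5 <- r5: IF@2 ID@3 stall=0 (-) EX@4 MEM@5 WB@6
I2 ld r5 <- r1: IF@3 ID@4 stall=1 (RAW on I0.r1 (WB@5)) EX@6 MEM@7 WB@8
I3 sub r2 <- r1,r3: IF@4 ID@6 stall=0 (-) EX@7 MEM@8 WB@9
I4 sub r2 <- r1,r5: IF@6 ID@7 stall=1 (RAW on I2.r5 (WB@8)) EX@9 MEM@10 WB@11
I5 sub r3 <- r4,r1: IF@7 ID@9 stall=0 (-) EX@10 MEM@11 WB@12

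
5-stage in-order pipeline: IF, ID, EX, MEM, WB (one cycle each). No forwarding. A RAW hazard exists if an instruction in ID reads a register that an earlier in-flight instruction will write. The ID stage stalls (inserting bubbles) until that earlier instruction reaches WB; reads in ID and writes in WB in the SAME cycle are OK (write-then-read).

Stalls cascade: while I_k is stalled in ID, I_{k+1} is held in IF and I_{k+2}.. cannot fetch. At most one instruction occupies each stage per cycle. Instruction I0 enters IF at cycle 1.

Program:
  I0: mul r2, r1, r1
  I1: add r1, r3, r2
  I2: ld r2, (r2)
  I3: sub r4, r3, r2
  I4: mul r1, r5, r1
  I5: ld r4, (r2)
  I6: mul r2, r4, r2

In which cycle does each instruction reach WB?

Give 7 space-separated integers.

Answer: 5 8 9 12 13 14 17

Derivation:
I0 mul r2 <- r1,r1: IF@1 ID@2 stall=0 (-) EX@3 MEM@4 WB@5
I1 add r1 <- r3,r2: IF@2 ID@3 stall=2 (RAW on I0.r2 (WB@5)) EX@6 MEM@7 WB@8
I2 ld r2 <- r2: IF@3 ID@6 stall=0 (-) EX@7 MEM@8 WB@9
I3 sub r4 <- r3,r2: IF@6 ID@7 stall=2 (RAW on I2.r2 (WB@9)) EX@10 MEM@11 WB@12
I4 mul r1 <- r5,r1: IF@7 ID@10 stall=0 (-) EX@11 MEM@12 WB@13
I5 ld r4 <- r2: IF@10 ID@11 stall=0 (-) EX@12 MEM@13 WB@14
I6 mul r2 <- r4,r2: IF@11 ID@12 stall=2 (RAW on I5.r4 (WB@14)) EX@15 MEM@16 WB@17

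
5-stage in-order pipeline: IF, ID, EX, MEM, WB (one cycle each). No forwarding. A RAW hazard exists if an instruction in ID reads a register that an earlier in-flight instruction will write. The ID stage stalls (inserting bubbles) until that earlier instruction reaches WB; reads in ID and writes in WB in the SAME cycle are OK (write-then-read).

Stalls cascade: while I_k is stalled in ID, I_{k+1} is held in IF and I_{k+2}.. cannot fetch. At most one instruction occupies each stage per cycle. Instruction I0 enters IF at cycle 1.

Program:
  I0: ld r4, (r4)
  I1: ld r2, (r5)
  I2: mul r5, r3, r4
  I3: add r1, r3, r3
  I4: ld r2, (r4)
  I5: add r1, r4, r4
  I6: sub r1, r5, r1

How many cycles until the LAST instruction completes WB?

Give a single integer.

Answer: 14

Derivation:
I0 ld r4 <- r4: IF@1 ID@2 stall=0 (-) EX@3 MEM@4 WB@5
I1 ld r2 <- r5: IF@2 ID@3 stall=0 (-) EX@4 MEM@5 WB@6
I2 mul r5 <- r3,r4: IF@3 ID@4 stall=1 (RAW on I0.r4 (WB@5)) EX@6 MEM@7 WB@8
I3 add r1 <- r3,r3: IF@4 ID@6 stall=0 (-) EX@7 MEM@8 WB@9
I4 ld r2 <- r4: IF@6 ID@7 stall=0 (-) EX@8 MEM@9 WB@10
I5 add r1 <- r4,r4: IF@7 ID@8 stall=0 (-) EX@9 MEM@10 WB@11
I6 sub r1 <- r5,r1: IF@8 ID@9 stall=2 (RAW on I5.r1 (WB@11)) EX@12 MEM@13 WB@14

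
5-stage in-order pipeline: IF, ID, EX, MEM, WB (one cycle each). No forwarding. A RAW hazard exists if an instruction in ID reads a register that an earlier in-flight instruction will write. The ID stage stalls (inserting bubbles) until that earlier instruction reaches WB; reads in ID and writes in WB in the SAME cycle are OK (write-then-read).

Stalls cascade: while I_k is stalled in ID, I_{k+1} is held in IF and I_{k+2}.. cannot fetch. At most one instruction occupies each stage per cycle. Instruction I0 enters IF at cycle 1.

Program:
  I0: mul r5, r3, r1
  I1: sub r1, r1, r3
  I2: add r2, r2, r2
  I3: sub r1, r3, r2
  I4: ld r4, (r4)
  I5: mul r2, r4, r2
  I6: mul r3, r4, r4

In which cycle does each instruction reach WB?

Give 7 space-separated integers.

I0 mul r5 <- r3,r1: IF@1 ID@2 stall=0 (-) EX@3 MEM@4 WB@5
I1 sub r1 <- r1,r3: IF@2 ID@3 stall=0 (-) EX@4 MEM@5 WB@6
I2 add r2 <- r2,r2: IF@3 ID@4 stall=0 (-) EX@5 MEM@6 WB@7
I3 sub r1 <- r3,r2: IF@4 ID@5 stall=2 (RAW on I2.r2 (WB@7)) EX@8 MEM@9 WB@10
I4 ld r4 <- r4: IF@5 ID@8 stall=0 (-) EX@9 MEM@10 WB@11
I5 mul r2 <- r4,r2: IF@8 ID@9 stall=2 (RAW on I4.r4 (WB@11)) EX@12 MEM@13 WB@14
I6 mul r3 <- r4,r4: IF@9 ID@12 stall=0 (-) EX@13 MEM@14 WB@15

Answer: 5 6 7 10 11 14 15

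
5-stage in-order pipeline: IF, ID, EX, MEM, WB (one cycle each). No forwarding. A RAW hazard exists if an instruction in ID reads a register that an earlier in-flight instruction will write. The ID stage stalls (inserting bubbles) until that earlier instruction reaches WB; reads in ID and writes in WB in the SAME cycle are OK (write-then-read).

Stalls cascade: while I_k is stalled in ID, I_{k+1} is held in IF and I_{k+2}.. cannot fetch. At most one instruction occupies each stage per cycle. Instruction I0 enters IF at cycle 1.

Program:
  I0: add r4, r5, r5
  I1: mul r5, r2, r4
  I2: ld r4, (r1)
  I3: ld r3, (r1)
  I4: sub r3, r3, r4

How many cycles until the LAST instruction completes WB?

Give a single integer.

Answer: 13

Derivation:
I0 add r4 <- r5,r5: IF@1 ID@2 stall=0 (-) EX@3 MEM@4 WB@5
I1 mul r5 <- r2,r4: IF@2 ID@3 stall=2 (RAW on I0.r4 (WB@5)) EX@6 MEM@7 WB@8
I2 ld r4 <- r1: IF@3 ID@6 stall=0 (-) EX@7 MEM@8 WB@9
I3 ld r3 <- r1: IF@6 ID@7 stall=0 (-) EX@8 MEM@9 WB@10
I4 sub r3 <- r3,r4: IF@7 ID@8 stall=2 (RAW on I3.r3 (WB@10)) EX@11 MEM@12 WB@13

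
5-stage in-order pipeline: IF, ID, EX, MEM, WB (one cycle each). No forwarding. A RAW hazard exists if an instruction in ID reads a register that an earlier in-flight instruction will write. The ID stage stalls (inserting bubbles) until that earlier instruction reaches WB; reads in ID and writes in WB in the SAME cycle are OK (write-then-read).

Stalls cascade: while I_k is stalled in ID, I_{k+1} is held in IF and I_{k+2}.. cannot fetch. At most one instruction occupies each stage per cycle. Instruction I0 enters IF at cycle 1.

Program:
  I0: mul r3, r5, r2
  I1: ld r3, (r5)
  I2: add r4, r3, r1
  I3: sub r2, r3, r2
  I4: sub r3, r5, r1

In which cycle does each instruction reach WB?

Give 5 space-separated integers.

Answer: 5 6 9 10 11

Derivation:
I0 mul r3 <- r5,r2: IF@1 ID@2 stall=0 (-) EX@3 MEM@4 WB@5
I1 ld r3 <- r5: IF@2 ID@3 stall=0 (-) EX@4 MEM@5 WB@6
I2 add r4 <- r3,r1: IF@3 ID@4 stall=2 (RAW on I1.r3 (WB@6)) EX@7 MEM@8 WB@9
I3 sub r2 <- r3,r2: IF@4 ID@7 stall=0 (-) EX@8 MEM@9 WB@10
I4 sub r3 <- r5,r1: IF@7 ID@8 stall=0 (-) EX@9 MEM@10 WB@11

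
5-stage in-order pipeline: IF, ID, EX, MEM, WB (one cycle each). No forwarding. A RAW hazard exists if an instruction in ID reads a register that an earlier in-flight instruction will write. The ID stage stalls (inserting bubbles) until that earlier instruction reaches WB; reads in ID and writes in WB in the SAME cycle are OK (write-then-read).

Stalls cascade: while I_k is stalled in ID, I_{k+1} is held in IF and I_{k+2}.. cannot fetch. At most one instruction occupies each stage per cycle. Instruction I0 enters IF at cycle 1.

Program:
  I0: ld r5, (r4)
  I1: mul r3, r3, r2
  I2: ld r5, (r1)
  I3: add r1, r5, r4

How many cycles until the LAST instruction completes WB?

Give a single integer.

Answer: 10

Derivation:
I0 ld r5 <- r4: IF@1 ID@2 stall=0 (-) EX@3 MEM@4 WB@5
I1 mul r3 <- r3,r2: IF@2 ID@3 stall=0 (-) EX@4 MEM@5 WB@6
I2 ld r5 <- r1: IF@3 ID@4 stall=0 (-) EX@5 MEM@6 WB@7
I3 add r1 <- r5,r4: IF@4 ID@5 stall=2 (RAW on I2.r5 (WB@7)) EX@8 MEM@9 WB@10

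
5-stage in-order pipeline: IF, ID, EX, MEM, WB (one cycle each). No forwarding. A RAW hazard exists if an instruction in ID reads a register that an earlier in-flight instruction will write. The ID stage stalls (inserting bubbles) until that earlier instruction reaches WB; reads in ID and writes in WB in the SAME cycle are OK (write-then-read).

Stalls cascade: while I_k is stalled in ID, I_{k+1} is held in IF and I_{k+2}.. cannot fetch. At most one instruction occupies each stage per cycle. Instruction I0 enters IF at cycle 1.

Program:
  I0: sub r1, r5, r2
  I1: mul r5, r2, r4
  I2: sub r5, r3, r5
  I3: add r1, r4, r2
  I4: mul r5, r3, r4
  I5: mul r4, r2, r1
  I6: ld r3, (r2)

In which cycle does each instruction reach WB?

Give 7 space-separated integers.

Answer: 5 6 9 10 11 13 14

Derivation:
I0 sub r1 <- r5,r2: IF@1 ID@2 stall=0 (-) EX@3 MEM@4 WB@5
I1 mul r5 <- r2,r4: IF@2 ID@3 stall=0 (-) EX@4 MEM@5 WB@6
I2 sub r5 <- r3,r5: IF@3 ID@4 stall=2 (RAW on I1.r5 (WB@6)) EX@7 MEM@8 WB@9
I3 add r1 <- r4,r2: IF@4 ID@7 stall=0 (-) EX@8 MEM@9 WB@10
I4 mul r5 <- r3,r4: IF@7 ID@8 stall=0 (-) EX@9 MEM@10 WB@11
I5 mul r4 <- r2,r1: IF@8 ID@9 stall=1 (RAW on I3.r1 (WB@10)) EX@11 MEM@12 WB@13
I6 ld r3 <- r2: IF@9 ID@11 stall=0 (-) EX@12 MEM@13 WB@14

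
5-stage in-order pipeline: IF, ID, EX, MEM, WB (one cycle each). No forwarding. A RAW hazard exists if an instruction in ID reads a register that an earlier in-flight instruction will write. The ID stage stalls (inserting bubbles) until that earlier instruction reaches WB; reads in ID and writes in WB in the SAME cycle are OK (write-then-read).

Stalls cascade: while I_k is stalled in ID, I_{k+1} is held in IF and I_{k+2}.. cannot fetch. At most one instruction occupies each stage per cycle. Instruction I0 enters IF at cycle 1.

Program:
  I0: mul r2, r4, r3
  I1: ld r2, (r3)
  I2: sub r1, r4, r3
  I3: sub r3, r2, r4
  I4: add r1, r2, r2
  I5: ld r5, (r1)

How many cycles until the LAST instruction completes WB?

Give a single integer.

Answer: 13

Derivation:
I0 mul r2 <- r4,r3: IF@1 ID@2 stall=0 (-) EX@3 MEM@4 WB@5
I1 ld r2 <- r3: IF@2 ID@3 stall=0 (-) EX@4 MEM@5 WB@6
I2 sub r1 <- r4,r3: IF@3 ID@4 stall=0 (-) EX@5 MEM@6 WB@7
I3 sub r3 <- r2,r4: IF@4 ID@5 stall=1 (RAW on I1.r2 (WB@6)) EX@7 MEM@8 WB@9
I4 add r1 <- r2,r2: IF@5 ID@7 stall=0 (-) EX@8 MEM@9 WB@10
I5 ld r5 <- r1: IF@7 ID@8 stall=2 (RAW on I4.r1 (WB@10)) EX@11 MEM@12 WB@13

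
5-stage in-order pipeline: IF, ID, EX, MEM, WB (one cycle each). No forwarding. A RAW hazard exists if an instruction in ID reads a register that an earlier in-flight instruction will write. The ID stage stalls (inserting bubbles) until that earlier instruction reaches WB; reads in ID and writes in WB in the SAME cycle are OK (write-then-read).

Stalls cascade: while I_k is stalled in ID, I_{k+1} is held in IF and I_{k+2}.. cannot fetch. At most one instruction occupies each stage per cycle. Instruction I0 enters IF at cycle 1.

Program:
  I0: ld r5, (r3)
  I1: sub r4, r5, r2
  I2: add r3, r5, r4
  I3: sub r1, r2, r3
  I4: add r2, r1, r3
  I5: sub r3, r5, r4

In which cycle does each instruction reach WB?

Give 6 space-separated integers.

I0 ld r5 <- r3: IF@1 ID@2 stall=0 (-) EX@3 MEM@4 WB@5
I1 sub r4 <- r5,r2: IF@2 ID@3 stall=2 (RAW on I0.r5 (WB@5)) EX@6 MEM@7 WB@8
I2 add r3 <- r5,r4: IF@3 ID@6 stall=2 (RAW on I1.r4 (WB@8)) EX@9 MEM@10 WB@11
I3 sub r1 <- r2,r3: IF@6 ID@9 stall=2 (RAW on I2.r3 (WB@11)) EX@12 MEM@13 WB@14
I4 add r2 <- r1,r3: IF@9 ID@12 stall=2 (RAW on I3.r1 (WB@14)) EX@15 MEM@16 WB@17
I5 sub r3 <- r5,r4: IF@12 ID@15 stall=0 (-) EX@16 MEM@17 WB@18

Answer: 5 8 11 14 17 18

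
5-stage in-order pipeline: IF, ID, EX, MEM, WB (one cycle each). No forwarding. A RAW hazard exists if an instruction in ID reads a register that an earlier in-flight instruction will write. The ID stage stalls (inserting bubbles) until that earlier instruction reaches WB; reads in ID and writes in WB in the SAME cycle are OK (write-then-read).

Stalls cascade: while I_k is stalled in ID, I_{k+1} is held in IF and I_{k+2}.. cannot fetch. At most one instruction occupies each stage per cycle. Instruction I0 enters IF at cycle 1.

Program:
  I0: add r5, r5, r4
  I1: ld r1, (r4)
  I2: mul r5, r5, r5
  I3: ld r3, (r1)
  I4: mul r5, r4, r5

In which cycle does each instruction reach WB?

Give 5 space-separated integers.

Answer: 5 6 8 9 11

Derivation:
I0 add r5 <- r5,r4: IF@1 ID@2 stall=0 (-) EX@3 MEM@4 WB@5
I1 ld r1 <- r4: IF@2 ID@3 stall=0 (-) EX@4 MEM@5 WB@6
I2 mul r5 <- r5,r5: IF@3 ID@4 stall=1 (RAW on I0.r5 (WB@5)) EX@6 MEM@7 WB@8
I3 ld r3 <- r1: IF@4 ID@6 stall=0 (-) EX@7 MEM@8 WB@9
I4 mul r5 <- r4,r5: IF@6 ID@7 stall=1 (RAW on I2.r5 (WB@8)) EX@9 MEM@10 WB@11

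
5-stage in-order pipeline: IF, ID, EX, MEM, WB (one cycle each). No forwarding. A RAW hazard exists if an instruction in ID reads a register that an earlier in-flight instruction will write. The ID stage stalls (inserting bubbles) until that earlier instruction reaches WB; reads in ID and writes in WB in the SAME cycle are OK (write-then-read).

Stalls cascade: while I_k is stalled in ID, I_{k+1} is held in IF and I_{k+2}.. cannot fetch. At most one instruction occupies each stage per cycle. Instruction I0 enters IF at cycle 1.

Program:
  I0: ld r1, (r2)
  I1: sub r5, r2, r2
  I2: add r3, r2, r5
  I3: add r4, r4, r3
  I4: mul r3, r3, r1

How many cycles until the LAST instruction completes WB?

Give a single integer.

Answer: 13

Derivation:
I0 ld r1 <- r2: IF@1 ID@2 stall=0 (-) EX@3 MEM@4 WB@5
I1 sub r5 <- r2,r2: IF@2 ID@3 stall=0 (-) EX@4 MEM@5 WB@6
I2 add r3 <- r2,r5: IF@3 ID@4 stall=2 (RAW on I1.r5 (WB@6)) EX@7 MEM@8 WB@9
I3 add r4 <- r4,r3: IF@4 ID@7 stall=2 (RAW on I2.r3 (WB@9)) EX@10 MEM@11 WB@12
I4 mul r3 <- r3,r1: IF@7 ID@10 stall=0 (-) EX@11 MEM@12 WB@13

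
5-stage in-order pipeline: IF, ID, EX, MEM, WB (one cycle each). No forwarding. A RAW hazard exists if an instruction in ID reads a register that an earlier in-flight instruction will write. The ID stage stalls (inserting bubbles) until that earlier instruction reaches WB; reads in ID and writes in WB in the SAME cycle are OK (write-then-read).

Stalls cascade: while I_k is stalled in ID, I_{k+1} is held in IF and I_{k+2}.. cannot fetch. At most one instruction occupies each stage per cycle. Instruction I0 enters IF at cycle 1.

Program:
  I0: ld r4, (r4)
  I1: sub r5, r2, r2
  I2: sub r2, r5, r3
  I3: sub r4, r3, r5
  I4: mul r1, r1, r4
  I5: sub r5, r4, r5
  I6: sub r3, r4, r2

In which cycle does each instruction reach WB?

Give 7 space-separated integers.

Answer: 5 6 9 10 13 14 15

Derivation:
I0 ld r4 <- r4: IF@1 ID@2 stall=0 (-) EX@3 MEM@4 WB@5
I1 sub r5 <- r2,r2: IF@2 ID@3 stall=0 (-) EX@4 MEM@5 WB@6
I2 sub r2 <- r5,r3: IF@3 ID@4 stall=2 (RAW on I1.r5 (WB@6)) EX@7 MEM@8 WB@9
I3 sub r4 <- r3,r5: IF@4 ID@7 stall=0 (-) EX@8 MEM@9 WB@10
I4 mul r1 <- r1,r4: IF@7 ID@8 stall=2 (RAW on I3.r4 (WB@10)) EX@11 MEM@12 WB@13
I5 sub r5 <- r4,r5: IF@8 ID@11 stall=0 (-) EX@12 MEM@13 WB@14
I6 sub r3 <- r4,r2: IF@11 ID@12 stall=0 (-) EX@13 MEM@14 WB@15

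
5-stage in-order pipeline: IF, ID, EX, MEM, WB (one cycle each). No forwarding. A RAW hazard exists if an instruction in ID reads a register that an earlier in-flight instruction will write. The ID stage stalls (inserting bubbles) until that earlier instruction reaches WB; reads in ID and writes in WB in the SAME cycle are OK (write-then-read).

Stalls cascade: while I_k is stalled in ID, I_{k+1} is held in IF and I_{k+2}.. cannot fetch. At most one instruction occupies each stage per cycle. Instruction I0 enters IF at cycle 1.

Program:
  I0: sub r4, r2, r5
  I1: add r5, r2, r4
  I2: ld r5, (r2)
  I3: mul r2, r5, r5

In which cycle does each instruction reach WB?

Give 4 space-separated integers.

I0 sub r4 <- r2,r5: IF@1 ID@2 stall=0 (-) EX@3 MEM@4 WB@5
I1 add r5 <- r2,r4: IF@2 ID@3 stall=2 (RAW on I0.r4 (WB@5)) EX@6 MEM@7 WB@8
I2 ld r5 <- r2: IF@3 ID@6 stall=0 (-) EX@7 MEM@8 WB@9
I3 mul r2 <- r5,r5: IF@6 ID@7 stall=2 (RAW on I2.r5 (WB@9)) EX@10 MEM@11 WB@12

Answer: 5 8 9 12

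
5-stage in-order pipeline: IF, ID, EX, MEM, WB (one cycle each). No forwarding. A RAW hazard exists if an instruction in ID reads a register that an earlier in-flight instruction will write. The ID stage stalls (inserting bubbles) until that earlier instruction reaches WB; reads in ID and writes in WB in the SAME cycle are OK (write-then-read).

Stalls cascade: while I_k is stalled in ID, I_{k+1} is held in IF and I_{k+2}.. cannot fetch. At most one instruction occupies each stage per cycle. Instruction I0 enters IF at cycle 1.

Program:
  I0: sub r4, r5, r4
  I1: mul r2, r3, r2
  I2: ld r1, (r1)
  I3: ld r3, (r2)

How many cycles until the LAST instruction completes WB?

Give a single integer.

Answer: 9

Derivation:
I0 sub r4 <- r5,r4: IF@1 ID@2 stall=0 (-) EX@3 MEM@4 WB@5
I1 mul r2 <- r3,r2: IF@2 ID@3 stall=0 (-) EX@4 MEM@5 WB@6
I2 ld r1 <- r1: IF@3 ID@4 stall=0 (-) EX@5 MEM@6 WB@7
I3 ld r3 <- r2: IF@4 ID@5 stall=1 (RAW on I1.r2 (WB@6)) EX@7 MEM@8 WB@9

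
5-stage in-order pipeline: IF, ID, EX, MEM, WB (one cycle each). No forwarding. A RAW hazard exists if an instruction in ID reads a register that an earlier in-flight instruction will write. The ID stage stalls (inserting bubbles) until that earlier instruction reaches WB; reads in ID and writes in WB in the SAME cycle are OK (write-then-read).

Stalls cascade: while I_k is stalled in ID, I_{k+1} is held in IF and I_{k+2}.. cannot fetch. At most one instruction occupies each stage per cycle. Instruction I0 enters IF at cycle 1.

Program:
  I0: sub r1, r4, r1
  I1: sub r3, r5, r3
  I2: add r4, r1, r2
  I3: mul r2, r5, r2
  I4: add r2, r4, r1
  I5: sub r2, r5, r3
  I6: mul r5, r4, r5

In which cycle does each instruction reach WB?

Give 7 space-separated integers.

I0 sub r1 <- r4,r1: IF@1 ID@2 stall=0 (-) EX@3 MEM@4 WB@5
I1 sub r3 <- r5,r3: IF@2 ID@3 stall=0 (-) EX@4 MEM@5 WB@6
I2 add r4 <- r1,r2: IF@3 ID@4 stall=1 (RAW on I0.r1 (WB@5)) EX@6 MEM@7 WB@8
I3 mul r2 <- r5,r2: IF@4 ID@6 stall=0 (-) EX@7 MEM@8 WB@9
I4 add r2 <- r4,r1: IF@6 ID@7 stall=1 (RAW on I2.r4 (WB@8)) EX@9 MEM@10 WB@11
I5 sub r2 <- r5,r3: IF@7 ID@9 stall=0 (-) EX@10 MEM@11 WB@12
I6 mul r5 <- r4,r5: IF@9 ID@10 stall=0 (-) EX@11 MEM@12 WB@13

Answer: 5 6 8 9 11 12 13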